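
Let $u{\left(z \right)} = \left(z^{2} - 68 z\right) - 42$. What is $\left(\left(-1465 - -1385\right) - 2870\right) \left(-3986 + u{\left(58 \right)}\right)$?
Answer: $13593600$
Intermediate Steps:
$u{\left(z \right)} = -42 + z^{2} - 68 z$
$\left(\left(-1465 - -1385\right) - 2870\right) \left(-3986 + u{\left(58 \right)}\right) = \left(\left(-1465 - -1385\right) - 2870\right) \left(-3986 - \left(3986 - 3364\right)\right) = \left(\left(-1465 + 1385\right) - 2870\right) \left(-3986 - 622\right) = \left(-80 - 2870\right) \left(-3986 - 622\right) = \left(-2950\right) \left(-4608\right) = 13593600$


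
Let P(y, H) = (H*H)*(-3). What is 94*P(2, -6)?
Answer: -10152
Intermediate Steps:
P(y, H) = -3*H**2 (P(y, H) = H**2*(-3) = -3*H**2)
94*P(2, -6) = 94*(-3*(-6)**2) = 94*(-3*36) = 94*(-108) = -10152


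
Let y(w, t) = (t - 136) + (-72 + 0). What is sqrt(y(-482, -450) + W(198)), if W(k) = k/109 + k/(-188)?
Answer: I*sqrt(68997045562)/10246 ≈ 25.637*I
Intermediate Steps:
y(w, t) = -208 + t (y(w, t) = (-136 + t) - 72 = -208 + t)
W(k) = 79*k/20492 (W(k) = k*(1/109) + k*(-1/188) = k/109 - k/188 = 79*k/20492)
sqrt(y(-482, -450) + W(198)) = sqrt((-208 - 450) + (79/20492)*198) = sqrt(-658 + 7821/10246) = sqrt(-6734047/10246) = I*sqrt(68997045562)/10246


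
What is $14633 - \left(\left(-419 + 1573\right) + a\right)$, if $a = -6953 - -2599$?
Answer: $17833$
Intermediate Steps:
$a = -4354$ ($a = -6953 + 2599 = -4354$)
$14633 - \left(\left(-419 + 1573\right) + a\right) = 14633 - \left(\left(-419 + 1573\right) - 4354\right) = 14633 - \left(1154 - 4354\right) = 14633 - -3200 = 14633 + 3200 = 17833$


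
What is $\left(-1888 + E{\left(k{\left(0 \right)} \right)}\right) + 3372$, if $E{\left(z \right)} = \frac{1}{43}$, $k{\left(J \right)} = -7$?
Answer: $\frac{63813}{43} \approx 1484.0$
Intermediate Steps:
$E{\left(z \right)} = \frac{1}{43}$
$\left(-1888 + E{\left(k{\left(0 \right)} \right)}\right) + 3372 = \left(-1888 + \frac{1}{43}\right) + 3372 = - \frac{81183}{43} + 3372 = \frac{63813}{43}$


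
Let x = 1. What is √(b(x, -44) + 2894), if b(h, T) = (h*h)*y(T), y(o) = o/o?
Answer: √2895 ≈ 53.805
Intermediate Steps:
y(o) = 1
b(h, T) = h² (b(h, T) = (h*h)*1 = h²*1 = h²)
√(b(x, -44) + 2894) = √(1² + 2894) = √(1 + 2894) = √2895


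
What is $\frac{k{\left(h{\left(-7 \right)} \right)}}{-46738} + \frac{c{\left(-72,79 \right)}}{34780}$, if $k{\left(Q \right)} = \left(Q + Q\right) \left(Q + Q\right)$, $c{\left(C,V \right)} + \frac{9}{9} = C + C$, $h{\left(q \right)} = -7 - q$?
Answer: $- \frac{29}{6956} \approx -0.0041691$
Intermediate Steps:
$c{\left(C,V \right)} = -1 + 2 C$ ($c{\left(C,V \right)} = -1 + \left(C + C\right) = -1 + 2 C$)
$k{\left(Q \right)} = 4 Q^{2}$ ($k{\left(Q \right)} = 2 Q 2 Q = 4 Q^{2}$)
$\frac{k{\left(h{\left(-7 \right)} \right)}}{-46738} + \frac{c{\left(-72,79 \right)}}{34780} = \frac{4 \left(-7 - -7\right)^{2}}{-46738} + \frac{-1 + 2 \left(-72\right)}{34780} = 4 \left(-7 + 7\right)^{2} \left(- \frac{1}{46738}\right) + \left(-1 - 144\right) \frac{1}{34780} = 4 \cdot 0^{2} \left(- \frac{1}{46738}\right) - \frac{29}{6956} = 4 \cdot 0 \left(- \frac{1}{46738}\right) - \frac{29}{6956} = 0 \left(- \frac{1}{46738}\right) - \frac{29}{6956} = 0 - \frac{29}{6956} = - \frac{29}{6956}$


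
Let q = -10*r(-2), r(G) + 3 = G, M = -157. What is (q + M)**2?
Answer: 11449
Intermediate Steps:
r(G) = -3 + G
q = 50 (q = -10*(-3 - 2) = -10*(-5) = 50)
(q + M)**2 = (50 - 157)**2 = (-107)**2 = 11449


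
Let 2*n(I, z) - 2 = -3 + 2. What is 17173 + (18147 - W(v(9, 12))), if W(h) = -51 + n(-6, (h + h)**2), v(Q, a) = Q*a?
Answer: 70741/2 ≈ 35371.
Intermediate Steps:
n(I, z) = 1/2 (n(I, z) = 1 + (-3 + 2)/2 = 1 + (1/2)*(-1) = 1 - 1/2 = 1/2)
W(h) = -101/2 (W(h) = -51 + 1/2 = -101/2)
17173 + (18147 - W(v(9, 12))) = 17173 + (18147 - 1*(-101/2)) = 17173 + (18147 + 101/2) = 17173 + 36395/2 = 70741/2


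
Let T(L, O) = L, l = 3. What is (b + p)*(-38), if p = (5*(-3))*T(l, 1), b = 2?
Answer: 1634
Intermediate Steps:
p = -45 (p = (5*(-3))*3 = -15*3 = -45)
(b + p)*(-38) = (2 - 45)*(-38) = -43*(-38) = 1634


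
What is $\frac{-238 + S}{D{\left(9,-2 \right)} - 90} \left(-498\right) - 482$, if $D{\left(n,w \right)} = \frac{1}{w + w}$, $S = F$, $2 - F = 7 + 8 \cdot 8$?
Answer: $- \frac{785546}{361} \approx -2176.0$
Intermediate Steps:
$F = -69$ ($F = 2 - \left(7 + 8 \cdot 8\right) = 2 - \left(7 + 64\right) = 2 - 71 = -69$)
$S = -69$
$D{\left(n,w \right)} = \frac{1}{2 w}$
$\frac{-238 + S}{D{\left(9,-2 \right)} - 90} \left(-498\right) - 482 = \frac{-238 - 69}{\frac{1}{2 \left(-2\right)} - 90} \left(-498\right) - 482 = - \frac{307}{\frac{1}{2} \left(- \frac{1}{2}\right) - 90} \left(-498\right) - 482 = - \frac{307}{- \frac{1}{4} - 90} \left(-498\right) - 482 = - \frac{307}{- \frac{361}{4}} \left(-498\right) - 482 = \left(-307\right) \left(- \frac{4}{361}\right) \left(-498\right) - 482 = \frac{1228}{361} \left(-498\right) - 482 = - \frac{611544}{361} - 482 = - \frac{785546}{361}$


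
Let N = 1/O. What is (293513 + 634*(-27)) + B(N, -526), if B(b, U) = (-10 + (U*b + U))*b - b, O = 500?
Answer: 34549240487/125000 ≈ 2.7639e+5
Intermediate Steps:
N = 1/500 ≈ 0.0020000
B(b, U) = -b + b*(-10 + U + U*b) (B(b, U) = (-10 + (U + U*b))*b - b = (-10 + U + U*b)*b - b = b*(-10 + U + U*b) - b = -b + b*(-10 + U + U*b))
(293513 + 634*(-27)) + B(N, -526) = (293513 + 634*(-27)) + (-11 - 526 - 526*1/500)/500 = (293513 - 17118) + (-11 - 526 - 263/250)/500 = 276395 + (1/500)*(-134513/250) = 276395 - 134513/125000 = 34549240487/125000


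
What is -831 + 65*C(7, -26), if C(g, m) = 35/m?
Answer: -1837/2 ≈ -918.50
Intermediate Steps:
-831 + 65*C(7, -26) = -831 + 65*(35/(-26)) = -831 + 65*(35*(-1/26)) = -831 + 65*(-35/26) = -831 - 175/2 = -1837/2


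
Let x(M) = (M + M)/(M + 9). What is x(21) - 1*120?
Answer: -593/5 ≈ -118.60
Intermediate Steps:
x(M) = 2*M/(9 + M) (x(M) = (2*M)/(9 + M) = 2*M/(9 + M))
x(21) - 1*120 = 2*21/(9 + 21) - 1*120 = 2*21/30 - 120 = 2*21*(1/30) - 120 = 7/5 - 120 = -593/5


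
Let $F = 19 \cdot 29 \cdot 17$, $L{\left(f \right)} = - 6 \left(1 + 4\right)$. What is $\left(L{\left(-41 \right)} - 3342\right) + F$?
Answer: $5995$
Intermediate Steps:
$L{\left(f \right)} = -30$ ($L{\left(f \right)} = \left(-6\right) 5 = -30$)
$F = 9367$ ($F = 551 \cdot 17 = 9367$)
$\left(L{\left(-41 \right)} - 3342\right) + F = \left(-30 - 3342\right) + 9367 = -3372 + 9367 = 5995$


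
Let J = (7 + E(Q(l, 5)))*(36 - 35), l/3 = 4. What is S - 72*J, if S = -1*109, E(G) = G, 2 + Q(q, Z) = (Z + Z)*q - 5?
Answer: -8749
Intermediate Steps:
l = 12 (l = 3*4 = 12)
Q(q, Z) = -7 + 2*Z*q (Q(q, Z) = -2 + ((Z + Z)*q - 5) = -2 + ((2*Z)*q - 5) = -2 + (2*Z*q - 5) = -2 + (-5 + 2*Z*q) = -7 + 2*Z*q)
S = -109
J = 120 (J = (7 + (-7 + 2*5*12))*(36 - 35) = (7 + (-7 + 120))*1 = (7 + 113)*1 = 120*1 = 120)
S - 72*J = -109 - 72*120 = -109 - 8640 = -8749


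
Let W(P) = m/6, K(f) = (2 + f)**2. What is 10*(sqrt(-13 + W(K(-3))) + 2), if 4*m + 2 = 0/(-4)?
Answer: 20 + 5*I*sqrt(471)/3 ≈ 20.0 + 36.171*I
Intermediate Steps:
m = -1/2 (m = -1/2 + (0/(-4))/4 = -1/2 + (0*(-1/4))/4 = -1/2 + (1/4)*0 = -1/2 + 0 = -1/2 ≈ -0.50000)
W(P) = -1/12 (W(P) = -1/2/6 = -1/2*1/6 = -1/12)
10*(sqrt(-13 + W(K(-3))) + 2) = 10*(sqrt(-13 - 1/12) + 2) = 10*(sqrt(-157/12) + 2) = 10*(I*sqrt(471)/6 + 2) = 10*(2 + I*sqrt(471)/6) = 20 + 5*I*sqrt(471)/3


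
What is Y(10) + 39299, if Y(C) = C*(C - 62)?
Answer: 38779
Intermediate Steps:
Y(C) = C*(-62 + C)
Y(10) + 39299 = 10*(-62 + 10) + 39299 = 10*(-52) + 39299 = -520 + 39299 = 38779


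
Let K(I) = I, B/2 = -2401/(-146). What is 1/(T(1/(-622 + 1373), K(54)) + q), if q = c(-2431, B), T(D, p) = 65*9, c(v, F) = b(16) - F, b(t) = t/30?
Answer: 1095/605144 ≈ 0.0018095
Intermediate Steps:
b(t) = t/30 (b(t) = t*(1/30) = t/30)
B = 2401/73 (B = 2*(-2401/(-146)) = 2*(-2401*(-1/146)) = 2*(2401/146) = 2401/73 ≈ 32.890)
c(v, F) = 8/15 - F (c(v, F) = (1/30)*16 - F = 8/15 - F)
T(D, p) = 585
q = -35431/1095 (q = 8/15 - 1*2401/73 = 8/15 - 2401/73 = -35431/1095 ≈ -32.357)
1/(T(1/(-622 + 1373), K(54)) + q) = 1/(585 - 35431/1095) = 1/(605144/1095) = 1095/605144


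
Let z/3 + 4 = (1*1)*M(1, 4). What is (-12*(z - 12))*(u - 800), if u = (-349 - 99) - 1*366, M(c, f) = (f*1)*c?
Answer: -232416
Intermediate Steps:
M(c, f) = c*f (M(c, f) = f*c = c*f)
u = -814 (u = -448 - 366 = -814)
z = 0 (z = -12 + 3*((1*1)*(1*4)) = -12 + 3*(1*4) = -12 + 3*4 = -12 + 12 = 0)
(-12*(z - 12))*(u - 800) = (-12*(0 - 12))*(-814 - 800) = -12*(-12)*(-1614) = 144*(-1614) = -232416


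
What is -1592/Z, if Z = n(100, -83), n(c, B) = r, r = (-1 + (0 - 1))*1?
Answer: 796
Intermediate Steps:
r = -2 (r = (-1 - 1)*1 = -2*1 = -2)
n(c, B) = -2
Z = -2
-1592/Z = -1592/(-2) = -1592*(-½) = 796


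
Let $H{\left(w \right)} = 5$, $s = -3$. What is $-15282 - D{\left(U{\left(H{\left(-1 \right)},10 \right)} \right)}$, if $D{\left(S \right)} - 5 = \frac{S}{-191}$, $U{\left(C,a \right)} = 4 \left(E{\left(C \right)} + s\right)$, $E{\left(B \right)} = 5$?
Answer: $- \frac{2919809}{191} \approx -15287.0$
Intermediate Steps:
$U{\left(C,a \right)} = 8$ ($U{\left(C,a \right)} = 4 \left(5 - 3\right) = 4 \cdot 2 = 8$)
$D{\left(S \right)} = 5 - \frac{S}{191}$ ($D{\left(S \right)} = 5 + \frac{S}{-191} = 5 + S \left(- \frac{1}{191}\right) = 5 - \frac{S}{191}$)
$-15282 - D{\left(U{\left(H{\left(-1 \right)},10 \right)} \right)} = -15282 - \left(5 - \frac{8}{191}\right) = -15282 - \frac{947}{191} = - \frac{2919809}{191}$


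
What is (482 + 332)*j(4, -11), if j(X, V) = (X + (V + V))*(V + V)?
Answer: 322344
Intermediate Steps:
j(X, V) = 2*V*(X + 2*V) (j(X, V) = (X + 2*V)*(2*V) = 2*V*(X + 2*V))
(482 + 332)*j(4, -11) = (482 + 332)*(2*(-11)*(4 + 2*(-11))) = 814*(2*(-11)*(4 - 22)) = 814*(2*(-11)*(-18)) = 814*396 = 322344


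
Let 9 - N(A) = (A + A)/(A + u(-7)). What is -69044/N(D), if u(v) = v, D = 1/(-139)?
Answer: -16812214/2191 ≈ -7673.3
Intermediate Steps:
D = -1/139 ≈ -0.0071942
N(A) = 9 - 2*A/(-7 + A) (N(A) = 9 - (A + A)/(A - 7) = 9 - 2*A/(-7 + A))
-69044/N(D) = -69044*(-7 - 1/139)/(7*(-9 - 1/139)) = -69044/(7*(-1252/139)/(-974/139)) = -69044/(7*(-139/974)*(-1252/139)) = -69044/4382/487 = -69044*487/4382 = -16812214/2191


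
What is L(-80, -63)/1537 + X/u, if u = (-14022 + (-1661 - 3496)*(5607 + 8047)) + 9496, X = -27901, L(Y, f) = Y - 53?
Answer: -9322737295/108232779548 ≈ -0.086136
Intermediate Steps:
L(Y, f) = -53 + Y
u = -70418204 (u = (-14022 - 5157*13654) + 9496 = (-14022 - 70413678) + 9496 = -70427700 + 9496 = -70418204)
L(-80, -63)/1537 + X/u = (-53 - 80)/1537 - 27901/(-70418204) = -133*1/1537 - 27901*(-1/70418204) = -133/1537 + 27901/70418204 = -9322737295/108232779548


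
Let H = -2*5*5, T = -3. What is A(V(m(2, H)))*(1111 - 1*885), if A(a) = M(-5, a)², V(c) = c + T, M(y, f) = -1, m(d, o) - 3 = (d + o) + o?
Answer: 226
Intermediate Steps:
H = -50 (H = -10*5 = -50)
m(d, o) = 3 + d + 2*o (m(d, o) = 3 + ((d + o) + o) = 3 + (d + 2*o) = 3 + d + 2*o)
V(c) = -3 + c (V(c) = c - 3 = -3 + c)
A(a) = 1 (A(a) = (-1)² = 1)
A(V(m(2, H)))*(1111 - 1*885) = 1*(1111 - 1*885) = 1*(1111 - 885) = 1*226 = 226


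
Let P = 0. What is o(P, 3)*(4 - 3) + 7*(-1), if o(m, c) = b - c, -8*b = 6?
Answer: -43/4 ≈ -10.750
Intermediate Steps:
b = -¾ (b = -⅛*6 = -¾ ≈ -0.75000)
o(m, c) = -¾ - c
o(P, 3)*(4 - 3) + 7*(-1) = (-¾ - 1*3)*(4 - 3) + 7*(-1) = (-¾ - 3)*1 - 7 = -15/4*1 - 7 = -15/4 - 7 = -43/4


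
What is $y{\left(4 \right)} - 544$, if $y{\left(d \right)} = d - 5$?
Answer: $-545$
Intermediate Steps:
$y{\left(d \right)} = -5 + d$
$y{\left(4 \right)} - 544 = \left(-5 + 4\right) - 544 = -1 - 544 = -545$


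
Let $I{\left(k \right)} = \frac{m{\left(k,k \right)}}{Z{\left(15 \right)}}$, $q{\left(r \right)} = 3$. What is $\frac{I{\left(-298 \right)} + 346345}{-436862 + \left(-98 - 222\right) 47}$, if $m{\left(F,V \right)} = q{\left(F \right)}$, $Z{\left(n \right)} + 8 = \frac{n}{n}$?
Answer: $- \frac{29566}{38577} \approx -0.76642$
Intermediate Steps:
$Z{\left(n \right)} = -7$ ($Z{\left(n \right)} = -8 + \frac{n}{n} = -8 + 1 = -7$)
$m{\left(F,V \right)} = 3$
$I{\left(k \right)} = - \frac{3}{7}$ ($I{\left(k \right)} = \frac{3}{-7} = 3 \left(- \frac{1}{7}\right) = - \frac{3}{7}$)
$\frac{I{\left(-298 \right)} + 346345}{-436862 + \left(-98 - 222\right) 47} = \frac{- \frac{3}{7} + 346345}{-436862 + \left(-98 - 222\right) 47} = \frac{2424412}{7 \left(-436862 - 15040\right)} = \frac{2424412}{7 \left(-451902\right)} = \frac{2424412}{7} \left(- \frac{1}{451902}\right) = - \frac{29566}{38577}$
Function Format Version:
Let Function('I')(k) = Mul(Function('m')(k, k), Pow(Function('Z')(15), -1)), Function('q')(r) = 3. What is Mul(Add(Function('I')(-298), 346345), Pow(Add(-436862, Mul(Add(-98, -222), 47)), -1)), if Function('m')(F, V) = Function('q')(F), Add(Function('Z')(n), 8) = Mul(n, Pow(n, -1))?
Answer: Rational(-29566, 38577) ≈ -0.76642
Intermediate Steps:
Function('Z')(n) = -7 (Function('Z')(n) = Add(-8, Mul(n, Pow(n, -1))) = Add(-8, 1) = -7)
Function('m')(F, V) = 3
Function('I')(k) = Rational(-3, 7) (Function('I')(k) = Mul(3, Pow(-7, -1)) = Mul(3, Rational(-1, 7)) = Rational(-3, 7))
Mul(Add(Function('I')(-298), 346345), Pow(Add(-436862, Mul(Add(-98, -222), 47)), -1)) = Mul(Add(Rational(-3, 7), 346345), Pow(Add(-436862, Mul(Add(-98, -222), 47)), -1)) = Mul(Rational(2424412, 7), Pow(Add(-436862, Mul(-320, 47)), -1)) = Mul(Rational(2424412, 7), Pow(Add(-436862, -15040), -1)) = Mul(Rational(2424412, 7), Pow(-451902, -1)) = Mul(Rational(2424412, 7), Rational(-1, 451902)) = Rational(-29566, 38577)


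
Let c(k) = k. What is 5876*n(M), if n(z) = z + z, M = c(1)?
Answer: 11752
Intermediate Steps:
M = 1
n(z) = 2*z
5876*n(M) = 5876*(2*1) = 5876*2 = 11752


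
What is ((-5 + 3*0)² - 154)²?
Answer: 16641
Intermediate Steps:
((-5 + 3*0)² - 154)² = ((-5 + 0)² - 154)² = ((-5)² - 154)² = (25 - 154)² = (-129)² = 16641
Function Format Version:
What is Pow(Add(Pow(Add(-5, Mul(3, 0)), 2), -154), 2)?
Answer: 16641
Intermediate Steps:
Pow(Add(Pow(Add(-5, Mul(3, 0)), 2), -154), 2) = Pow(Add(Pow(Add(-5, 0), 2), -154), 2) = Pow(Add(Pow(-5, 2), -154), 2) = Pow(Add(25, -154), 2) = Pow(-129, 2) = 16641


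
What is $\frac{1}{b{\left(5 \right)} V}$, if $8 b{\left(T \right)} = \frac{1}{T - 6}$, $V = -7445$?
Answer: $\frac{8}{7445} \approx 0.0010745$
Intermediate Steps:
$b{\left(T \right)} = \frac{1}{8 \left(-6 + T\right)}$ ($b{\left(T \right)} = \frac{1}{8 \left(T - 6\right)} = \frac{1}{8 \left(-6 + T\right)}$)
$\frac{1}{b{\left(5 \right)} V} = \frac{1}{\frac{1}{8 \left(-6 + 5\right)} \left(-7445\right)} = \frac{1}{\frac{1}{8 \left(-1\right)} \left(-7445\right)} = \frac{1}{\frac{1}{8} \left(-1\right) \left(-7445\right)} = \frac{1}{\left(- \frac{1}{8}\right) \left(-7445\right)} = \frac{1}{\frac{7445}{8}} = \frac{8}{7445}$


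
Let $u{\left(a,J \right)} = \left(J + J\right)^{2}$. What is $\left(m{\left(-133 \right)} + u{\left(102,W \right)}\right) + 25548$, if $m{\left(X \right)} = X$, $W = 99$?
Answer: $64619$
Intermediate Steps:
$u{\left(a,J \right)} = 4 J^{2}$ ($u{\left(a,J \right)} = \left(2 J\right)^{2} = 4 J^{2}$)
$\left(m{\left(-133 \right)} + u{\left(102,W \right)}\right) + 25548 = \left(-133 + 4 \cdot 99^{2}\right) + 25548 = \left(-133 + 4 \cdot 9801\right) + 25548 = \left(-133 + 39204\right) + 25548 = 39071 + 25548 = 64619$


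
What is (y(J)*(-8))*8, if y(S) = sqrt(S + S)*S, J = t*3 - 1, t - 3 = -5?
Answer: 448*I*sqrt(14) ≈ 1676.3*I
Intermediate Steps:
t = -2 (t = 3 - 5 = -2)
J = -7 (J = -2*3 - 1 = -6 - 1 = -7)
y(S) = sqrt(2)*S**(3/2) (y(S) = sqrt(2*S)*S = (sqrt(2)*sqrt(S))*S = sqrt(2)*S**(3/2))
(y(J)*(-8))*8 = ((sqrt(2)*(-7)**(3/2))*(-8))*8 = ((sqrt(2)*(-7*I*sqrt(7)))*(-8))*8 = (-7*I*sqrt(14)*(-8))*8 = (56*I*sqrt(14))*8 = 448*I*sqrt(14)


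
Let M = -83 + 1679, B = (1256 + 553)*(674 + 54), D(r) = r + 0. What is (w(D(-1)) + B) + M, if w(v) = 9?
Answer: 1318557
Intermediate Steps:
D(r) = r
B = 1316952 (B = 1809*728 = 1316952)
M = 1596
(w(D(-1)) + B) + M = (9 + 1316952) + 1596 = 1316961 + 1596 = 1318557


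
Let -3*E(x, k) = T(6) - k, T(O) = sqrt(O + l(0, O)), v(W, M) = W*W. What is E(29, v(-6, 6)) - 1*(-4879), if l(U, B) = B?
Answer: 4891 - 2*sqrt(3)/3 ≈ 4889.8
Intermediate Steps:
v(W, M) = W**2
T(O) = sqrt(2)*sqrt(O) (T(O) = sqrt(O + O) = sqrt(2*O) = sqrt(2)*sqrt(O))
E(x, k) = -2*sqrt(3)/3 + k/3 (E(x, k) = -(sqrt(2)*sqrt(6) - k)/3 = -(2*sqrt(3) - k)/3 = -(-k + 2*sqrt(3))/3 = -2*sqrt(3)/3 + k/3)
E(29, v(-6, 6)) - 1*(-4879) = (-2*sqrt(3)/3 + (1/3)*(-6)**2) - 1*(-4879) = (-2*sqrt(3)/3 + (1/3)*36) + 4879 = (-2*sqrt(3)/3 + 12) + 4879 = (12 - 2*sqrt(3)/3) + 4879 = 4891 - 2*sqrt(3)/3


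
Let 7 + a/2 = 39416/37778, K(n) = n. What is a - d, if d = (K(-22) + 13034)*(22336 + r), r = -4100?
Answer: -344777784206/1453 ≈ -2.3729e+8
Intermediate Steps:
d = 237286832 (d = (-22 + 13034)*(22336 - 4100) = 13012*18236 = 237286832)
a = -17310/1453 (a = -14 + 2*(39416/37778) = -14 + 2*(39416*(1/37778)) = -14 + 2*(1516/1453) = -14 + 3032/1453 = -17310/1453 ≈ -11.913)
a - d = -17310/1453 - 1*237286832 = -17310/1453 - 237286832 = -344777784206/1453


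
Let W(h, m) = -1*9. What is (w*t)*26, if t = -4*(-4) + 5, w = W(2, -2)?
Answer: -4914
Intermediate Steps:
W(h, m) = -9
w = -9
t = 21 (t = 16 + 5 = 21)
(w*t)*26 = -9*21*26 = -189*26 = -4914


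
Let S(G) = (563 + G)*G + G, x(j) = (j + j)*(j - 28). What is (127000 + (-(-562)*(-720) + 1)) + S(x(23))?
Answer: -354459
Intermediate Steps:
x(j) = 2*j*(-28 + j) (x(j) = (2*j)*(-28 + j) = 2*j*(-28 + j))
S(G) = G + G*(563 + G) (S(G) = G*(563 + G) + G = G + G*(563 + G))
(127000 + (-(-562)*(-720) + 1)) + S(x(23)) = (127000 + (-(-562)*(-720) + 1)) + (2*23*(-28 + 23))*(564 + 2*23*(-28 + 23)) = (127000 + (-562*720 + 1)) + (2*23*(-5))*(564 + 2*23*(-5)) = (127000 + (-404640 + 1)) - 230*(564 - 230) = (127000 - 404639) - 230*334 = -277639 - 76820 = -354459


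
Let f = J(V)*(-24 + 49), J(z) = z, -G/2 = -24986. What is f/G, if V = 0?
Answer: 0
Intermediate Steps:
G = 49972 (G = -2*(-24986) = 49972)
f = 0 (f = 0*(-24 + 49) = 0*25 = 0)
f/G = 0/49972 = 0*(1/49972) = 0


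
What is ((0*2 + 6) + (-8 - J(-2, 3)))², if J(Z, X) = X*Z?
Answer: 16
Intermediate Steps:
((0*2 + 6) + (-8 - J(-2, 3)))² = ((0*2 + 6) + (-8 - 3*(-2)))² = ((0 + 6) + (-8 - 1*(-6)))² = (6 + (-8 + 6))² = (6 - 2)² = 4² = 16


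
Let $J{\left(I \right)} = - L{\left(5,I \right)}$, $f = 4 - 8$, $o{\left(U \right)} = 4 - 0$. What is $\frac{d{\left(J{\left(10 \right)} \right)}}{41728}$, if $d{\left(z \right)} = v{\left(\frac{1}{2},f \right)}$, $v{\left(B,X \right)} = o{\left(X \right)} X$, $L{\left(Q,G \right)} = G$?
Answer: $- \frac{1}{2608} \approx -0.00038344$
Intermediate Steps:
$o{\left(U \right)} = 4$ ($o{\left(U \right)} = 4 + 0 = 4$)
$f = -4$ ($f = 4 - 8 = -4$)
$J{\left(I \right)} = - I$
$v{\left(B,X \right)} = 4 X$
$d{\left(z \right)} = -16$ ($d{\left(z \right)} = 4 \left(-4\right) = -16$)
$\frac{d{\left(J{\left(10 \right)} \right)}}{41728} = - \frac{16}{41728} = \left(-16\right) \frac{1}{41728} = - \frac{1}{2608}$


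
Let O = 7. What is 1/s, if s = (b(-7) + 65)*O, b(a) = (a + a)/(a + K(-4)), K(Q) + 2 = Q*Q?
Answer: 1/441 ≈ 0.0022676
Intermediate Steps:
K(Q) = -2 + Q² (K(Q) = -2 + Q*Q = -2 + Q²)
b(a) = 2*a/(14 + a) (b(a) = (a + a)/(a + (-2 + (-4)²)) = (2*a)/(a + (-2 + 16)) = (2*a)/(a + 14) = (2*a)/(14 + a) = 2*a/(14 + a))
s = 441 (s = (2*(-7)/(14 - 7) + 65)*7 = (2*(-7)/7 + 65)*7 = (2*(-7)*(⅐) + 65)*7 = (-2 + 65)*7 = 63*7 = 441)
1/s = 1/441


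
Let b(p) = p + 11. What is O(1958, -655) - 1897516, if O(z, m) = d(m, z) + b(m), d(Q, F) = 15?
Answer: -1898145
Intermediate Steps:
b(p) = 11 + p
O(z, m) = 26 + m (O(z, m) = 15 + (11 + m) = 26 + m)
O(1958, -655) - 1897516 = (26 - 655) - 1897516 = -629 - 1897516 = -1898145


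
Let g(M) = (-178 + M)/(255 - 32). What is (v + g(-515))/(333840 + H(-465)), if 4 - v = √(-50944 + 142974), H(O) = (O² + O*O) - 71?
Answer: 199/170866837 - √92030/766219 ≈ -0.00039476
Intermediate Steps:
H(O) = -71 + 2*O² (H(O) = (O² + O²) - 71 = 2*O² - 71 = -71 + 2*O²)
v = 4 - √92030 (v = 4 - √(-50944 + 142974) = 4 - √92030 ≈ -299.36)
g(M) = -178/223 + M/223 (g(M) = (-178 + M)/223 = (-178 + M)*(1/223) = -178/223 + M/223)
(v + g(-515))/(333840 + H(-465)) = ((4 - √92030) + (-178/223 + (1/223)*(-515)))/(333840 + (-71 + 2*(-465)²)) = ((4 - √92030) + (-178/223 - 515/223))/(333840 + (-71 + 2*216225)) = ((4 - √92030) - 693/223)/(333840 + (-71 + 432450)) = (199/223 - √92030)/(333840 + 432379) = (199/223 - √92030)/766219 = (199/223 - √92030)*(1/766219) = 199/170866837 - √92030/766219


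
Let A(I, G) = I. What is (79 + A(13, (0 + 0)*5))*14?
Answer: 1288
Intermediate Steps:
(79 + A(13, (0 + 0)*5))*14 = (79 + 13)*14 = 92*14 = 1288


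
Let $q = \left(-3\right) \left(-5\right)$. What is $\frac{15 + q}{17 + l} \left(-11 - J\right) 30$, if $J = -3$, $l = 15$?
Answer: $-225$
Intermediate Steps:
$q = 15$
$\frac{15 + q}{17 + l} \left(-11 - J\right) 30 = \frac{15 + 15}{17 + 15} \left(-11 - -3\right) 30 = \frac{30}{32} \left(-11 + 3\right) 30 = 30 \cdot \frac{1}{32} \left(-8\right) 30 = \frac{15}{16} \left(-8\right) 30 = \left(- \frac{15}{2}\right) 30 = -225$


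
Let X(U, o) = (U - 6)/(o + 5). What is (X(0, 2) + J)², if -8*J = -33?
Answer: 33489/3136 ≈ 10.679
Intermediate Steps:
X(U, o) = (-6 + U)/(5 + o)
J = 33/8 (J = -⅛*(-33) = 33/8 ≈ 4.1250)
(X(0, 2) + J)² = ((-6 + 0)/(5 + 2) + 33/8)² = (-6/7 + 33/8)² = (183/56)² = 33489/3136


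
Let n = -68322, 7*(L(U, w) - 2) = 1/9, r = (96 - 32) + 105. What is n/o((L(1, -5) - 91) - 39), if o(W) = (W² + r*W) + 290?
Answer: 135585009/9841891 ≈ 13.776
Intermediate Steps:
r = 169 (r = 64 + 105 = 169)
L(U, w) = 127/63 (L(U, w) = 2 + (⅐)/9 = 2 + (⅐)*(⅑) = 2 + 1/63 = 127/63)
o(W) = 290 + W² + 169*W (o(W) = (W² + 169*W) + 290 = 290 + W² + 169*W)
n/o((L(1, -5) - 91) - 39) = -68322/(290 + ((127/63 - 91) - 39)² + 169*((127/63 - 91) - 39)) = -68322/(290 + (-5606/63 - 39)² + 169*(-5606/63 - 39)) = -68322/(290 + (-8063/63)² + 169*(-8063/63)) = -68322/(290 + 65011969/3969 - 1362647/63) = -68322/(-19683782/3969) = -68322*(-3969/19683782) = 135585009/9841891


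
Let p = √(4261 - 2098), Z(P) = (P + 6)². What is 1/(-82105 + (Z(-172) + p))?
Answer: -18183/991863746 - √2163/2975591238 ≈ -1.8348e-5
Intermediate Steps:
Z(P) = (6 + P)²
p = √2163 ≈ 46.508
1/(-82105 + (Z(-172) + p)) = 1/(-82105 + ((6 - 172)² + √2163)) = 1/(-82105 + ((-166)² + √2163)) = 1/(-82105 + (27556 + √2163)) = 1/(-54549 + √2163)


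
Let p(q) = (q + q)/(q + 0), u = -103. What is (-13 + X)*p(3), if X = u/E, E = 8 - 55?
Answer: -1016/47 ≈ -21.617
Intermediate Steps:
E = -47
p(q) = 2 (p(q) = (2*q)/q = 2)
X = 103/47 (X = -103/(-47) = -103*(-1/47) = 103/47 ≈ 2.1915)
(-13 + X)*p(3) = (-13 + 103/47)*2 = -508/47*2 = -1016/47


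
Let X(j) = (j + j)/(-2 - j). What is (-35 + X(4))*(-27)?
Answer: 981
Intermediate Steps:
X(j) = 2*j/(-2 - j) (X(j) = (2*j)/(-2 - j) = 2*j/(-2 - j))
(-35 + X(4))*(-27) = (-35 - 2*4/(2 + 4))*(-27) = (-35 - 2*4/6)*(-27) = (-35 - 2*4*⅙)*(-27) = (-35 - 4/3)*(-27) = -109/3*(-27) = 981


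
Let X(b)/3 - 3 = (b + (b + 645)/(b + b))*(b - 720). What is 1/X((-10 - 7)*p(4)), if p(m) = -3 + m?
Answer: 17/1333386 ≈ 1.2750e-5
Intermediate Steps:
X(b) = 9 + 3*(-720 + b)*(b + (645 + b)/(2*b)) (X(b) = 9 + 3*((b + (b + 645)/(b + b))*(b - 720)) = 9 + 3*((b + (645 + b)/((2*b)))*(-720 + b)) = 9 + 3*((b + (645 + b)*(1/(2*b)))*(-720 + b)) = 9 + 3*((b + (645 + b)/(2*b))*(-720 + b)) = 9 + 3*((-720 + b)*(b + (645 + b)/(2*b))) = 9 + 3*(-720 + b)*(b + (645 + b)/(2*b)))
1/X((-10 - 7)*p(4)) = 1/(-207/2 - 696600*1/((-10 - 7)*(-3 + 4)) + 3*((-10 - 7)*(-3 + 4))**2 - 4317*(-10 - 7)*(-3 + 4)/2) = 1/(-207/2 - 696600/((-17*1)) + 3*(-17*1)**2 - (-73389)/2) = 1/(-207/2 - 696600/(-17) + 3*(-17)**2 - 4317/2*(-17)) = 1/(-207/2 - 696600*(-1/17) + 3*289 + 73389/2) = 1/(-207/2 + 696600/17 + 867 + 73389/2) = 1/(1333386/17) = 17/1333386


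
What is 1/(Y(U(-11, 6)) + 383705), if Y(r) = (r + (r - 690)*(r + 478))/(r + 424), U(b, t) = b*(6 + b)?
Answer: 479/183456295 ≈ 2.6110e-6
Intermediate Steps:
Y(r) = (r + (-690 + r)*(478 + r))/(424 + r)
1/(Y(U(-11, 6)) + 383705) = 1/((-329820 + (-11*(6 - 11))² - (-2321)*(6 - 11))/(424 - 11*(6 - 11)) + 383705) = 1/((-329820 + (-11*(-5))² - (-2321)*(-5))/(424 - 11*(-5)) + 383705) = 1/((-329820 + 55² - 211*55)/(424 + 55) + 383705) = 1/((-329820 + 3025 - 11605)/479 + 383705) = 1/((1/479)*(-338400) + 383705) = 1/(-338400/479 + 383705) = 1/(183456295/479) = 479/183456295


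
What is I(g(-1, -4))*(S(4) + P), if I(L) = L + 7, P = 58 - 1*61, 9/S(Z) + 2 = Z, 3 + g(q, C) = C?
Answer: 0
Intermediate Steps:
g(q, C) = -3 + C
S(Z) = 9/(-2 + Z)
P = -3 (P = 58 - 61 = -3)
I(L) = 7 + L
I(g(-1, -4))*(S(4) + P) = (7 + (-3 - 4))*(9/(-2 + 4) - 3) = (7 - 7)*(9/2 - 3) = 0*(9*(1/2) - 3) = 0*(9/2 - 3) = 0*(3/2) = 0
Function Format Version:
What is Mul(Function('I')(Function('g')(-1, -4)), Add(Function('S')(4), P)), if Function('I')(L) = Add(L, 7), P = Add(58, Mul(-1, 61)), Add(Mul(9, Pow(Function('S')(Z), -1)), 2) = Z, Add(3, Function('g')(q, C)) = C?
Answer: 0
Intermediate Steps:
Function('g')(q, C) = Add(-3, C)
Function('S')(Z) = Mul(9, Pow(Add(-2, Z), -1))
P = -3 (P = Add(58, -61) = -3)
Function('I')(L) = Add(7, L)
Mul(Function('I')(Function('g')(-1, -4)), Add(Function('S')(4), P)) = Mul(Add(7, Add(-3, -4)), Add(Mul(9, Pow(Add(-2, 4), -1)), -3)) = Mul(Add(7, -7), Add(Mul(9, Pow(2, -1)), -3)) = Mul(0, Add(Mul(9, Rational(1, 2)), -3)) = Mul(0, Add(Rational(9, 2), -3)) = Mul(0, Rational(3, 2)) = 0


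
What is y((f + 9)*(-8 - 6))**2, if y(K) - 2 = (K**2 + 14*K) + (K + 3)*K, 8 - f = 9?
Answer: 537590596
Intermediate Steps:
f = -1 (f = 8 - 1*9 = 8 - 9 = -1)
y(K) = 2 + K**2 + 14*K + K*(3 + K) (y(K) = 2 + ((K**2 + 14*K) + (K + 3)*K) = 2 + ((K**2 + 14*K) + (3 + K)*K) = 2 + ((K**2 + 14*K) + K*(3 + K)) = 2 + (K**2 + 14*K + K*(3 + K)) = 2 + K**2 + 14*K + K*(3 + K))
y((f + 9)*(-8 - 6))**2 = (2 + 2*((-1 + 9)*(-8 - 6))**2 + 17*((-1 + 9)*(-8 - 6)))**2 = (2 + 2*(8*(-14))**2 + 17*(8*(-14)))**2 = (2 + 2*(-112)**2 + 17*(-112))**2 = (2 + 2*12544 - 1904)**2 = (2 + 25088 - 1904)**2 = 23186**2 = 537590596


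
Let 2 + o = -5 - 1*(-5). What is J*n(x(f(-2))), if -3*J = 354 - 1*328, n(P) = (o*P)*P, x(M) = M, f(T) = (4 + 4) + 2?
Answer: 5200/3 ≈ 1733.3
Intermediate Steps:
f(T) = 10 (f(T) = 8 + 2 = 10)
o = -2 (o = -2 + (-5 - 1*(-5)) = -2 + (-5 + 5) = -2 + 0 = -2)
n(P) = -2*P² (n(P) = (-2*P)*P = -2*P²)
J = -26/3 (J = -(354 - 1*328)/3 = -(354 - 328)/3 = -⅓*26 = -26/3 ≈ -8.6667)
J*n(x(f(-2))) = -(-52)*10²/3 = -(-52)*100/3 = -26/3*(-200) = 5200/3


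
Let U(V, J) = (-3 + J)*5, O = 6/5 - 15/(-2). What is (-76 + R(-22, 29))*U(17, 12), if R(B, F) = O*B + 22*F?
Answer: 16677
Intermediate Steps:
O = 87/10 (O = 6*(⅕) - 15*(-½) = 6/5 + 15/2 = 87/10 ≈ 8.7000)
U(V, J) = -15 + 5*J
R(B, F) = 22*F + 87*B/10 (R(B, F) = 87*B/10 + 22*F = 22*F + 87*B/10)
(-76 + R(-22, 29))*U(17, 12) = (-76 + (22*29 + (87/10)*(-22)))*(-15 + 5*12) = (-76 + (638 - 957/5))*(-15 + 60) = (-76 + 2233/5)*45 = (1853/5)*45 = 16677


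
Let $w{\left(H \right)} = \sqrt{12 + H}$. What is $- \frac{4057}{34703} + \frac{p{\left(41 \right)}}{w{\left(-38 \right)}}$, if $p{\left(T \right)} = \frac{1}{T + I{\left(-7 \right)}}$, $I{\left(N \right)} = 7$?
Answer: $- \frac{4057}{34703} - \frac{i \sqrt{26}}{1248} \approx -0.11691 - 0.0040857 i$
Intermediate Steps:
$p{\left(T \right)} = \frac{1}{7 + T}$ ($p{\left(T \right)} = \frac{1}{T + 7} = \frac{1}{7 + T}$)
$- \frac{4057}{34703} + \frac{p{\left(41 \right)}}{w{\left(-38 \right)}} = - \frac{4057}{34703} + \frac{1}{\left(7 + 41\right) \sqrt{12 - 38}} = \left(-4057\right) \frac{1}{34703} + \frac{1}{48 \sqrt{-26}} = - \frac{4057}{34703} + \frac{1}{48 i \sqrt{26}} = - \frac{4057}{34703} + \frac{\left(- \frac{1}{26}\right) i \sqrt{26}}{48} = - \frac{4057}{34703} - \frac{i \sqrt{26}}{1248}$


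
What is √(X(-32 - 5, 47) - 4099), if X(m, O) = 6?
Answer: I*√4093 ≈ 63.977*I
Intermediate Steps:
√(X(-32 - 5, 47) - 4099) = √(6 - 4099) = √(-4093) = I*√4093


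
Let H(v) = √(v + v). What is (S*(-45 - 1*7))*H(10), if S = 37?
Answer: -3848*√5 ≈ -8604.4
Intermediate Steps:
H(v) = √2*√v (H(v) = √(2*v) = √2*√v)
(S*(-45 - 1*7))*H(10) = (37*(-45 - 1*7))*(√2*√10) = (37*(-45 - 7))*(2*√5) = (37*(-52))*(2*√5) = -3848*√5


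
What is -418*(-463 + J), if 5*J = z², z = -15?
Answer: 174724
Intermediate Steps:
J = 45 (J = (⅕)*(-15)² = (⅕)*225 = 45)
-418*(-463 + J) = -418*(-463 + 45) = -418*(-418) = 174724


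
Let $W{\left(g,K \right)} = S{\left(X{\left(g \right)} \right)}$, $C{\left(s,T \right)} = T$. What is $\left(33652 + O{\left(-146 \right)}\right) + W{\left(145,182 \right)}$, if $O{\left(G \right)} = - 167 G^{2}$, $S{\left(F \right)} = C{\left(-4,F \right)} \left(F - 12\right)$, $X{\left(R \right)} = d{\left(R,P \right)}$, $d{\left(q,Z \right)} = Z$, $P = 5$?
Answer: $-3526155$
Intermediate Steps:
$X{\left(R \right)} = 5$
$S{\left(F \right)} = F \left(-12 + F\right)$ ($S{\left(F \right)} = F \left(F - 12\right) = F \left(-12 + F\right)$)
$W{\left(g,K \right)} = -35$ ($W{\left(g,K \right)} = 5 \left(-12 + 5\right) = 5 \left(-7\right) = -35$)
$\left(33652 + O{\left(-146 \right)}\right) + W{\left(145,182 \right)} = \left(33652 - 167 \left(-146\right)^{2}\right) - 35 = \left(33652 - 3559772\right) - 35 = -3526120 - 35 = -3526155$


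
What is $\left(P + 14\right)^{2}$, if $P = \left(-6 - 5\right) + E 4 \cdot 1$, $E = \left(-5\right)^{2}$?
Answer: $10609$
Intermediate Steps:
$E = 25$
$P = 89$ ($P = \left(-6 - 5\right) + 25 \cdot 4 \cdot 1 = -11 + 25 \cdot 4 = -11 + 100 = 89$)
$\left(P + 14\right)^{2} = \left(89 + 14\right)^{2} = 103^{2} = 10609$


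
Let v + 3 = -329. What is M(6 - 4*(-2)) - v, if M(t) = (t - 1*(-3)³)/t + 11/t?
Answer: 2350/7 ≈ 335.71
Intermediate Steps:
v = -332 (v = -3 - 329 = -332)
M(t) = 11/t + (27 + t)/t (M(t) = (t - 1*(-27))/t + 11/t = (t + 27)/t + 11/t = (27 + t)/t + 11/t = 11/t + (27 + t)/t)
M(6 - 4*(-2)) - v = (38 + (6 - 4*(-2)))/(6 - 4*(-2)) - 1*(-332) = (38 + (6 + 8))/(6 + 8) + 332 = (38 + 14)/14 + 332 = (1/14)*52 + 332 = 26/7 + 332 = 2350/7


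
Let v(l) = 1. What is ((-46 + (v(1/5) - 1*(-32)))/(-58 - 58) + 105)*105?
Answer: 1280265/116 ≈ 11037.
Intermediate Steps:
((-46 + (v(1/5) - 1*(-32)))/(-58 - 58) + 105)*105 = ((-46 + (1 - 1*(-32)))/(-58 - 58) + 105)*105 = ((-46 + (1 + 32))/(-116) + 105)*105 = ((-46 + 33)*(-1/116) + 105)*105 = (-13*(-1/116) + 105)*105 = (13/116 + 105)*105 = (12193/116)*105 = 1280265/116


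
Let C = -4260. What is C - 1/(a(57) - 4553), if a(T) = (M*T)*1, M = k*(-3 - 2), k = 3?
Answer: -23038079/5408 ≈ -4260.0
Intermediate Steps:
M = -15 (M = 3*(-3 - 2) = 3*(-5) = -15)
a(T) = -15*T (a(T) = -15*T*1 = -15*T)
C - 1/(a(57) - 4553) = -4260 - 1/(-15*57 - 4553) = -4260 - 1/(-855 - 4553) = -4260 - 1/(-5408) = -4260 - 1*(-1/5408) = -4260 + 1/5408 = -23038079/5408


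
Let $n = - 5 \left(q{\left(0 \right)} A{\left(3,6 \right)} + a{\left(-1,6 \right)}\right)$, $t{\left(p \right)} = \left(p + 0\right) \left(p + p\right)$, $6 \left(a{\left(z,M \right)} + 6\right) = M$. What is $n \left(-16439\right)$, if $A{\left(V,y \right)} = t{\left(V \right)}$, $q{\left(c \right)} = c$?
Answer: $-410975$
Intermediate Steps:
$a{\left(z,M \right)} = -6 + \frac{M}{6}$
$t{\left(p \right)} = 2 p^{2}$ ($t{\left(p \right)} = p 2 p = 2 p^{2}$)
$A{\left(V,y \right)} = 2 V^{2}$
$n = 25$ ($n = - 5 \left(0 \cdot 2 \cdot 3^{2} + \left(-6 + \frac{1}{6} \cdot 6\right)\right) = - 5 \left(0 \cdot 2 \cdot 9 + \left(-6 + 1\right)\right) = - 5 \left(0 \cdot 18 - 5\right) = - 5 \left(0 - 5\right) = \left(-5\right) \left(-5\right) = 25$)
$n \left(-16439\right) = 25 \left(-16439\right) = -410975$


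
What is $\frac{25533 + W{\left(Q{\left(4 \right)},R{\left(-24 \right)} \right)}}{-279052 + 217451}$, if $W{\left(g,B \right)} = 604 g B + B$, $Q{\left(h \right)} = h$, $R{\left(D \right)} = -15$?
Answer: $\frac{10722}{61601} \approx 0.17406$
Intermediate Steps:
$W{\left(g,B \right)} = B + 604 B g$ ($W{\left(g,B \right)} = 604 B g + B = B + 604 B g$)
$\frac{25533 + W{\left(Q{\left(4 \right)},R{\left(-24 \right)} \right)}}{-279052 + 217451} = \frac{25533 - 15 \left(1 + 604 \cdot 4\right)}{-279052 + 217451} = \frac{25533 - 15 \left(1 + 2416\right)}{-61601} = \left(25533 - 36255\right) \left(- \frac{1}{61601}\right) = \left(-10722\right) \left(- \frac{1}{61601}\right) = \frac{10722}{61601}$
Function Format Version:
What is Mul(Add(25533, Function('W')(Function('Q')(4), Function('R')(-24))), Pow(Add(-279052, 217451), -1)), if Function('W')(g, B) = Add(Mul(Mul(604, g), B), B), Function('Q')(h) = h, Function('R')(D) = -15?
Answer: Rational(10722, 61601) ≈ 0.17406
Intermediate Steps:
Function('W')(g, B) = Add(B, Mul(604, B, g)) (Function('W')(g, B) = Add(Mul(604, B, g), B) = Add(B, Mul(604, B, g)))
Mul(Add(25533, Function('W')(Function('Q')(4), Function('R')(-24))), Pow(Add(-279052, 217451), -1)) = Mul(Add(25533, Mul(-15, Add(1, Mul(604, 4)))), Pow(Add(-279052, 217451), -1)) = Mul(Add(25533, Mul(-15, Add(1, 2416))), Pow(-61601, -1)) = Mul(Add(25533, Mul(-15, 2417)), Rational(-1, 61601)) = Mul(Add(25533, -36255), Rational(-1, 61601)) = Mul(-10722, Rational(-1, 61601)) = Rational(10722, 61601)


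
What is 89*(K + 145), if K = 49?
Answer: 17266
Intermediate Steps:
89*(K + 145) = 89*(49 + 145) = 89*194 = 17266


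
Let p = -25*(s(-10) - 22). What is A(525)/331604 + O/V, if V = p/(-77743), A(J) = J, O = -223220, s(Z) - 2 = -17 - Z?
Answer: 164416771293149/6395220 ≈ 2.5709e+7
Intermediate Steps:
s(Z) = -15 - Z (s(Z) = 2 + (-17 - Z) = -15 - Z)
p = 675 (p = -25*((-15 - 1*(-10)) - 22) = -25*((-15 + 10) - 22) = -25*(-5 - 22) = -25*(-27) = 675)
V = -675/77743 (V = 675/(-77743) = 675*(-1/77743) = -675/77743 ≈ -0.0086825)
A(525)/331604 + O/V = 525/331604 - 223220/(-675/77743) = 525*(1/331604) - 223220*(-77743/675) = 75/47372 + 3470758492/135 = 164416771293149/6395220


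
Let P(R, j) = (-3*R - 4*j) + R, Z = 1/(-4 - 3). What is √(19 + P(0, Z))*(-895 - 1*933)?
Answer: -1828*√959/7 ≈ -8087.0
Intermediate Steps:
Z = -⅐ (Z = 1/(-7) = -⅐ ≈ -0.14286)
P(R, j) = -4*j - 2*R (P(R, j) = (-4*j - 3*R) + R = -4*j - 2*R)
√(19 + P(0, Z))*(-895 - 1*933) = √(19 + (-4*(-⅐) - 2*0))*(-895 - 1*933) = √(19 + (4/7 + 0))*(-895 - 933) = √(19 + 4/7)*(-1828) = √(137/7)*(-1828) = (√959/7)*(-1828) = -1828*√959/7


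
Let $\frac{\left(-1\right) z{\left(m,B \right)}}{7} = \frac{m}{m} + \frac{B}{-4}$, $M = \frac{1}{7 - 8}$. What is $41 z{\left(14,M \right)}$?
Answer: $- \frac{1435}{4} \approx -358.75$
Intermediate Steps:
$M = -1$ ($M = \frac{1}{-1} = -1$)
$z{\left(m,B \right)} = -7 + \frac{7 B}{4}$ ($z{\left(m,B \right)} = - 7 \left(\frac{m}{m} + \frac{B}{-4}\right) = - 7 \left(1 + B \left(- \frac{1}{4}\right)\right) = - 7 \left(1 - \frac{B}{4}\right) = -7 + \frac{7 B}{4}$)
$41 z{\left(14,M \right)} = 41 \left(-7 + \frac{7}{4} \left(-1\right)\right) = 41 \left(-7 - \frac{7}{4}\right) = 41 \left(- \frac{35}{4}\right) = - \frac{1435}{4}$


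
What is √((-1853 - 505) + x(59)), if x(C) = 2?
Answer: 2*I*√589 ≈ 48.539*I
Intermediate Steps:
√((-1853 - 505) + x(59)) = √((-1853 - 505) + 2) = √(-2358 + 2) = √(-2356) = 2*I*√589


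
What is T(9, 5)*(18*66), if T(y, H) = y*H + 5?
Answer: 59400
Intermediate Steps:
T(y, H) = 5 + H*y (T(y, H) = H*y + 5 = 5 + H*y)
T(9, 5)*(18*66) = (5 + 5*9)*(18*66) = (5 + 45)*1188 = 50*1188 = 59400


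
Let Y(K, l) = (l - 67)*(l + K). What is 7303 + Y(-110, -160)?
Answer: 68593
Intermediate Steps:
Y(K, l) = (-67 + l)*(K + l)
7303 + Y(-110, -160) = 7303 + ((-160)² - 67*(-110) - 67*(-160) - 110*(-160)) = 7303 + (25600 + 7370 + 10720 + 17600) = 7303 + 61290 = 68593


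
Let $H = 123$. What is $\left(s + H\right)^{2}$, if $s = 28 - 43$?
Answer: $11664$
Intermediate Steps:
$s = -15$
$\left(s + H\right)^{2} = \left(-15 + 123\right)^{2} = 108^{2} = 11664$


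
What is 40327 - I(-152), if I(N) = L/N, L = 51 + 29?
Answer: 766223/19 ≈ 40328.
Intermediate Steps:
L = 80
I(N) = 80/N
40327 - I(-152) = 40327 - 80/(-152) = 40327 - 80*(-1)/152 = 40327 - 1*(-10/19) = 40327 + 10/19 = 766223/19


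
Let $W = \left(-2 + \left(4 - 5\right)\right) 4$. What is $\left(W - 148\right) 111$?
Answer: $-17760$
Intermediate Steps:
$W = -12$ ($W = \left(-2 + \left(4 - 5\right)\right) 4 = \left(-2 - 1\right) 4 = \left(-3\right) 4 = -12$)
$\left(W - 148\right) 111 = \left(-12 - 148\right) 111 = \left(-160\right) 111 = -17760$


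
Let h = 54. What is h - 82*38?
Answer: -3062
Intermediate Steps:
h - 82*38 = 54 - 82*38 = 54 - 3116 = -3062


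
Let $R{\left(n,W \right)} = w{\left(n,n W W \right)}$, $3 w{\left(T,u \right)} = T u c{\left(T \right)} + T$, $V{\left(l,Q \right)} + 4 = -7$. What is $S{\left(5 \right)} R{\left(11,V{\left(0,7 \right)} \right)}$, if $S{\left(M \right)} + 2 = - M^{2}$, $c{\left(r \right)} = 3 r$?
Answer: $-4348476$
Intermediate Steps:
$V{\left(l,Q \right)} = -11$ ($V{\left(l,Q \right)} = -4 - 7 = -11$)
$S{\left(M \right)} = -2 - M^{2}$
$w{\left(T,u \right)} = \frac{T}{3} + u T^{2}$ ($w{\left(T,u \right)} = \frac{T u 3 T + T}{3} = \frac{3 u T^{2} + T}{3} = \frac{T + 3 u T^{2}}{3} = \frac{T}{3} + u T^{2}$)
$R{\left(n,W \right)} = n \left(\frac{1}{3} + W^{2} n^{2}\right)$ ($R{\left(n,W \right)} = n \left(\frac{1}{3} + n n W W\right) = n \left(\frac{1}{3} + n W n W\right) = n \left(\frac{1}{3} + n n W^{2}\right) = n \left(\frac{1}{3} + W^{2} n^{2}\right)$)
$S{\left(5 \right)} R{\left(11,V{\left(0,7 \right)} \right)} = \left(-2 - 5^{2}\right) \left(\frac{1}{3} \cdot 11 + \left(-11\right)^{2} \cdot 11^{3}\right) = \left(-2 - 25\right) \left(\frac{11}{3} + 121 \cdot 1331\right) = \left(-2 - 25\right) \left(\frac{11}{3} + 161051\right) = \left(-27\right) \frac{483164}{3} = -4348476$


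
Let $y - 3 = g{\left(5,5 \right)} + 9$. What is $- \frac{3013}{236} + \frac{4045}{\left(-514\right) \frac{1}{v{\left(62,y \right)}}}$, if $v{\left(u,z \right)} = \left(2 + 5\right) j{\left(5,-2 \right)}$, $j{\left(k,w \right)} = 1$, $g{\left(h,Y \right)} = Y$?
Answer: $- \frac{4115511}{60652} \approx -67.854$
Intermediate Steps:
$y = 17$ ($y = 3 + \left(5 + 9\right) = 3 + 14 = 17$)
$v{\left(u,z \right)} = 7$ ($v{\left(u,z \right)} = \left(2 + 5\right) 1 = 7 \cdot 1 = 7$)
$- \frac{3013}{236} + \frac{4045}{\left(-514\right) \frac{1}{v{\left(62,y \right)}}} = - \frac{3013}{236} + \frac{4045}{\left(-514\right) \frac{1}{7}} = \left(-3013\right) \frac{1}{236} + \frac{4045}{\left(-514\right) \frac{1}{7}} = - \frac{3013}{236} + \frac{4045}{- \frac{514}{7}} = - \frac{3013}{236} + 4045 \left(- \frac{7}{514}\right) = - \frac{3013}{236} - \frac{28315}{514} = - \frac{4115511}{60652}$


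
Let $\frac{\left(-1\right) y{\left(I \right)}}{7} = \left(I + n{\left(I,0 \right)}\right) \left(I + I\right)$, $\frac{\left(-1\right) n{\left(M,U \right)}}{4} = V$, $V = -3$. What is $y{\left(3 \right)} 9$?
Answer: $-5670$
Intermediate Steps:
$n{\left(M,U \right)} = 12$ ($n{\left(M,U \right)} = \left(-4\right) \left(-3\right) = 12$)
$y{\left(I \right)} = - 14 I \left(12 + I\right)$ ($y{\left(I \right)} = - 7 \left(I + 12\right) \left(I + I\right) = - 7 \left(12 + I\right) 2 I = - 7 \cdot 2 I \left(12 + I\right) = - 14 I \left(12 + I\right)$)
$y{\left(3 \right)} 9 = \left(-14\right) 3 \left(12 + 3\right) 9 = \left(-14\right) 3 \cdot 15 \cdot 9 = \left(-630\right) 9 = -5670$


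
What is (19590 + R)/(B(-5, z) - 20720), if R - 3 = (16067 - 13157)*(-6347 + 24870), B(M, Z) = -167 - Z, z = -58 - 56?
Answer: -53921523/20773 ≈ -2595.8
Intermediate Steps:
z = -114
R = 53901933 (R = 3 + (16067 - 13157)*(-6347 + 24870) = 3 + 2910*18523 = 3 + 53901930 = 53901933)
(19590 + R)/(B(-5, z) - 20720) = (19590 + 53901933)/((-167 - 1*(-114)) - 20720) = 53921523/((-167 + 114) - 20720) = 53921523/(-53 - 20720) = 53921523/(-20773) = 53921523*(-1/20773) = -53921523/20773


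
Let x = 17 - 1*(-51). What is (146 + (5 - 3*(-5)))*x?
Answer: 11288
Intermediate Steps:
x = 68 (x = 17 + 51 = 68)
(146 + (5 - 3*(-5)))*x = (146 + (5 - 3*(-5)))*68 = (146 + (5 + 15))*68 = (146 + 20)*68 = 166*68 = 11288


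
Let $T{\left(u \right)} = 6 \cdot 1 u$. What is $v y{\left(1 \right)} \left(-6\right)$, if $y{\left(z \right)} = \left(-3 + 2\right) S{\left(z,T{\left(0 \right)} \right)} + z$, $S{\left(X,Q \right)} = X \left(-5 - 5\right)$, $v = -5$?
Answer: $330$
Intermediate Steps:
$T{\left(u \right)} = 6 u$
$S{\left(X,Q \right)} = - 10 X$ ($S{\left(X,Q \right)} = X \left(-10\right) = - 10 X$)
$y{\left(z \right)} = 11 z$ ($y{\left(z \right)} = \left(-3 + 2\right) \left(- 10 z\right) + z = - \left(-10\right) z + z = 10 z + z = 11 z$)
$v y{\left(1 \right)} \left(-6\right) = - 5 \cdot 11 \cdot 1 \left(-6\right) = \left(-5\right) 11 \left(-6\right) = \left(-55\right) \left(-6\right) = 330$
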